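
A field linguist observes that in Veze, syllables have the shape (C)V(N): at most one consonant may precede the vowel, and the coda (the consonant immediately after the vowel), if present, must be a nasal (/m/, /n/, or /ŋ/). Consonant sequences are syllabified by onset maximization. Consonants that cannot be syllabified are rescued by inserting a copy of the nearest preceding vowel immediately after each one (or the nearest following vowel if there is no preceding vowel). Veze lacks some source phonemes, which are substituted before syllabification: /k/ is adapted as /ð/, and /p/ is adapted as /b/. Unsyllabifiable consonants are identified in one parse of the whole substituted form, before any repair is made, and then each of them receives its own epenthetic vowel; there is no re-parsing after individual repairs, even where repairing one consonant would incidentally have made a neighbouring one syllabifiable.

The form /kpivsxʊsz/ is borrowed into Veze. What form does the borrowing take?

ðibivisixʊsʊzʊ

Substitution: /k/ → /ð/, /p/ → /b/, giving /ðbivsxʊsz/.
Under (C)V(N), the unsyllabifiable consonants are /ð/, /v/, /s/, /s/, /z/ (only a nasal (/m/, /n/, or /ŋ/) is licensed in coda position; onsets are limited to one consonant).
Each unlicensed consonant becomes the onset of a new syllable: /ð/ → /ði/, /v/ → /vi/, /s/ → /si/, /s/ → /sʊ/, /z/ → /zʊ/.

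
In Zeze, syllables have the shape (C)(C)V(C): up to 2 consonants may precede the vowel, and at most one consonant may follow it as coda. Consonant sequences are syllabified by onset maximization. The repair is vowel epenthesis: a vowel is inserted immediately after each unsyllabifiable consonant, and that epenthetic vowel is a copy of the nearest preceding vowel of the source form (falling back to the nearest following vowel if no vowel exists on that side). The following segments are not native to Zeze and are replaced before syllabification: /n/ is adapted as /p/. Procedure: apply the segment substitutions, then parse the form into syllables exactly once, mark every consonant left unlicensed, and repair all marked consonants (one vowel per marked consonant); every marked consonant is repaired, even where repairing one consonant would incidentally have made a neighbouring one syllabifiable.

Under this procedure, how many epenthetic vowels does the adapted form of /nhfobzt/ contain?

After substitution the input is /phfobzt/.
The unsyllabifiable consonants are /p/, /z/, /t/; each receives one epenthetic vowel.

3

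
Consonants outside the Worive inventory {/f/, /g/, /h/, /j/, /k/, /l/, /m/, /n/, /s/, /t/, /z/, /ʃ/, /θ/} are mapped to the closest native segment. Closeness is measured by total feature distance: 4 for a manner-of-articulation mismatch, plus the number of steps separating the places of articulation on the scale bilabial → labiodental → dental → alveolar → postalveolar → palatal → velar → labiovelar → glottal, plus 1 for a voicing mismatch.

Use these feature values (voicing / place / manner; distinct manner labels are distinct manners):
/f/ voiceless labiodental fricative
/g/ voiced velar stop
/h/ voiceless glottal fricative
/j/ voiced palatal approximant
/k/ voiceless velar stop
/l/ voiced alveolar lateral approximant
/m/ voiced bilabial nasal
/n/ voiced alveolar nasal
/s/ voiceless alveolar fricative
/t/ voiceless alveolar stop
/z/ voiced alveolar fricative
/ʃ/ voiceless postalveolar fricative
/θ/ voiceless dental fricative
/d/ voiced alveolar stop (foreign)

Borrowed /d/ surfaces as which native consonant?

/t/ is closest: same manner (stop), place distance 0 (alveolar→alveolar), voicing differs (+1); total 1. Next closest is /g/ at distance 3.

t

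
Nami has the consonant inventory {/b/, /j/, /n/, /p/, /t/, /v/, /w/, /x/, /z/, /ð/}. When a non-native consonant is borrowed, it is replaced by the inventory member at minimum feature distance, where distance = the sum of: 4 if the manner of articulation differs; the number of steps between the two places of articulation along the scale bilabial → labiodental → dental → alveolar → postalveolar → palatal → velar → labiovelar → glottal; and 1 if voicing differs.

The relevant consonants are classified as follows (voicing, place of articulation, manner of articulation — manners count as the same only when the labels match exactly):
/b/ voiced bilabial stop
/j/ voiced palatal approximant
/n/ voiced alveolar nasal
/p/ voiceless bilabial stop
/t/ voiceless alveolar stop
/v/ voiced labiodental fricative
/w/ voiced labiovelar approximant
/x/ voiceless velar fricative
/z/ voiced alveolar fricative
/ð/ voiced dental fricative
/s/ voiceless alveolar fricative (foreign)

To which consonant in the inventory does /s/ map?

z

/z/ is closest: same manner (fricative), place distance 0 (alveolar→alveolar), voicing differs (+1); total 1. Next closest is /ð/ at distance 2.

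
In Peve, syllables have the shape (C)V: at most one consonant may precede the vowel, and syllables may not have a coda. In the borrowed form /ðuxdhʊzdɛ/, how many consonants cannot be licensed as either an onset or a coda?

3

The consonants /x/, /d/, /z/ cannot be parsed into a legal (C)V syllable (no codas are permitted; onsets are limited to one consonant).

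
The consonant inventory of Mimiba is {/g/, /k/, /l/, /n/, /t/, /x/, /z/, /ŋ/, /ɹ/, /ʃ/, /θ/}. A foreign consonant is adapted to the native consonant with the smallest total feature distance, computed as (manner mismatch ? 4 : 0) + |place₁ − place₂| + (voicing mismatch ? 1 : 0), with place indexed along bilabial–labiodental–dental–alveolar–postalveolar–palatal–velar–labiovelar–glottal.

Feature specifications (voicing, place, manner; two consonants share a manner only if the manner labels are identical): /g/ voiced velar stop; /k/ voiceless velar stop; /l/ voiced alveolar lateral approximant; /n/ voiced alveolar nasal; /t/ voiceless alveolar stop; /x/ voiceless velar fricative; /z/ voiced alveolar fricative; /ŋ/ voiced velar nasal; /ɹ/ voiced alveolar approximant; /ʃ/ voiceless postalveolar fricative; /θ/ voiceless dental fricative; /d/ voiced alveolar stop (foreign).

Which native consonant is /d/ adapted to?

t

/t/ is closest: same manner (stop), place distance 0 (alveolar→alveolar), voicing differs (+1); total 1. Next closest is /g/ at distance 3.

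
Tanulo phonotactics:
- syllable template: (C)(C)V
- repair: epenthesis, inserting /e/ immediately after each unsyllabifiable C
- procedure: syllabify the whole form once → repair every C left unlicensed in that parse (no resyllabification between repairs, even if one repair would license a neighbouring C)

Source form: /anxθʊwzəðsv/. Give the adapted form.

anexθʊwzəðeseve

The consonants /n/, /ð/, /s/, /v/ cannot be parsed into a legal (C)(C)V syllable (no codas are permitted; onsets may contain at most 2 consonants).
Each unlicensed consonant becomes the onset of a new syllable: /n/ → /ne/, /ð/ → /ðe/, /s/ → /se/, /v/ → /ve/.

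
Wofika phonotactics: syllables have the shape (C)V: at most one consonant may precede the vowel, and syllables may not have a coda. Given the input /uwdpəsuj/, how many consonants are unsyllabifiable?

The consonants /w/, /d/, /j/ cannot be parsed into a legal (C)V syllable (no codas are permitted; onsets are limited to one consonant).

3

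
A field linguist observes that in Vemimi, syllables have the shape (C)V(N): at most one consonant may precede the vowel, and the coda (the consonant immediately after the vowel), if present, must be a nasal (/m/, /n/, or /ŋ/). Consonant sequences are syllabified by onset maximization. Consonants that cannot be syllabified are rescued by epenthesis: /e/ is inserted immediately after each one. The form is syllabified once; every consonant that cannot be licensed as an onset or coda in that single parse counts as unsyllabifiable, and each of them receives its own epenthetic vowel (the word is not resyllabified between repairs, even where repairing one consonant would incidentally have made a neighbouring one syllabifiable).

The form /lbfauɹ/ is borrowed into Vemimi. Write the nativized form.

lebefauɹe

The consonants /l/, /b/, /ɹ/ cannot be parsed into a legal (C)V(N) syllable (only a nasal (/m/, /n/, or /ŋ/) is licensed in coda position; onsets are limited to one consonant).
Inserting the epenthetic vowel yields /l/ → /le/, /b/ → /be/, /ɹ/ → /ɹe/.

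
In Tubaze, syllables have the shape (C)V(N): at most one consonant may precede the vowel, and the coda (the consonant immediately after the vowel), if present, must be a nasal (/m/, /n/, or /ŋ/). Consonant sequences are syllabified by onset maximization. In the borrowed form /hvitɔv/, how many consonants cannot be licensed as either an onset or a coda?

2

Syllabifying with onset maximization leaves /h/, /v/ stranded (only a nasal (/m/, /n/, or /ŋ/) is licensed in coda position; onsets are limited to one consonant).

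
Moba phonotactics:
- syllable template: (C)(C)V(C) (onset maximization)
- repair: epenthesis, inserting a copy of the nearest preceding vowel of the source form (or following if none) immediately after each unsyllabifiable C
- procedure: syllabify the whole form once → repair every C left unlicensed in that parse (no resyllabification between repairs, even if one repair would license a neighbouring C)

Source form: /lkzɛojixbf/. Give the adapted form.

The consonants /l/, /b/, /f/ cannot be parsed into a legal (C)(C)V(C) syllable (at most one coda consonant is licensed; onsets may contain at most 2 consonants).
Inserting the epenthetic vowel yields /l/ → /lɛ/, /b/ → /bi/, /f/ → /fi/.

lɛkzɛojixbifi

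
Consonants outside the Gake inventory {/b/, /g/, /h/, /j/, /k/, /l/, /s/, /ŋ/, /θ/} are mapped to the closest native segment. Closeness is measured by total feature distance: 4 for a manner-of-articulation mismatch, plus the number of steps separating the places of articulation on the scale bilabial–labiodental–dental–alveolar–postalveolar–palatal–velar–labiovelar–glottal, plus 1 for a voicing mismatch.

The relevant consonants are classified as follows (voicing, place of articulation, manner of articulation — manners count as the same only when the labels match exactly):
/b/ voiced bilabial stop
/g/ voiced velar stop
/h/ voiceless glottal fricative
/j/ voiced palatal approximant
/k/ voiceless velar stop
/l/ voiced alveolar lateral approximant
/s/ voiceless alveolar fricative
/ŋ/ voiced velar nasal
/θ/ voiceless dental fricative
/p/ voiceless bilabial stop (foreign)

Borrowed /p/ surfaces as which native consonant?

/b/ is closest: same manner (stop), place distance 0 (bilabial→bilabial), voicing differs (+1); total 1. Next closest is /k/ at distance 6.

b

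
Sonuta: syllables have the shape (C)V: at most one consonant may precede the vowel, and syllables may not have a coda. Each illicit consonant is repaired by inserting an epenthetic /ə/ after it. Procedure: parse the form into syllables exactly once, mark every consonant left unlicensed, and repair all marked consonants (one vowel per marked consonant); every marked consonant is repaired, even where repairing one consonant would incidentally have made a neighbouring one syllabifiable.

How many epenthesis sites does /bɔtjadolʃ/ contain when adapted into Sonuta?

3

The unsyllabifiable consonants are /t/, /l/, /ʃ/; each receives one epenthetic vowel.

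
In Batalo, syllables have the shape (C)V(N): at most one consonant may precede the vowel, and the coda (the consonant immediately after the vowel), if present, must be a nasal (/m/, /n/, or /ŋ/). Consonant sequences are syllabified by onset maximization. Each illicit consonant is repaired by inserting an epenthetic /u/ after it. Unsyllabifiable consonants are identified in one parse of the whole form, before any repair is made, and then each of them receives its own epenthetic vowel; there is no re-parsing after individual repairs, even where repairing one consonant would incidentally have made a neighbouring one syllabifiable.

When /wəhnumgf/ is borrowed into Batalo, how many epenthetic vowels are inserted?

The unsyllabifiable consonants are /h/, /g/, /f/; each receives one epenthetic vowel.

3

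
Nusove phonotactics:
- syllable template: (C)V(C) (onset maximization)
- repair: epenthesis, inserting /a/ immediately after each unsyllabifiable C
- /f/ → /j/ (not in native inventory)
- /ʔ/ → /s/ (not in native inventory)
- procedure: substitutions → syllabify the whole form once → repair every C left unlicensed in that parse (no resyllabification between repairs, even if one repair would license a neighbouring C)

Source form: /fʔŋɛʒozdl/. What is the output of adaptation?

jasaŋɛʒozdala

Substitution: /f/ → /j/, /ʔ/ → /s/, giving /jsŋɛʒozdl/.
The consonants /j/, /s/, /d/, /l/ cannot be parsed into a legal (C)V(C) syllable (at most one coda consonant is licensed; onsets are limited to one consonant).
Inserting the epenthetic vowel yields /j/ → /ja/, /s/ → /sa/, /d/ → /da/, /l/ → /la/.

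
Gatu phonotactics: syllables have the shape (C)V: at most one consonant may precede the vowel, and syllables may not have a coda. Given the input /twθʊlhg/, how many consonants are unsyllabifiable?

5

Under (C)V, the unsyllabifiable consonants are /t/, /w/, /l/, /h/, /g/ (no codas are permitted; onsets are limited to one consonant).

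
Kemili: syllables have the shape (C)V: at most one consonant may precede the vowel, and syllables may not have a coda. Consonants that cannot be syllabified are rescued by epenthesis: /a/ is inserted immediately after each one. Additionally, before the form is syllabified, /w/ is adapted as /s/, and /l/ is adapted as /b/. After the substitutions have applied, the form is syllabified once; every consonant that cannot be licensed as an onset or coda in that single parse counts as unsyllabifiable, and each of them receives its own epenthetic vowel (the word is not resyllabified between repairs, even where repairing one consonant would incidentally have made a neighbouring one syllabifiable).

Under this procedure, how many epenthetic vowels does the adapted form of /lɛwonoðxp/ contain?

3

After substitution the input is /bɛsonoðxp/.
The unsyllabifiable consonants are /ð/, /x/, /p/; each receives one epenthetic vowel.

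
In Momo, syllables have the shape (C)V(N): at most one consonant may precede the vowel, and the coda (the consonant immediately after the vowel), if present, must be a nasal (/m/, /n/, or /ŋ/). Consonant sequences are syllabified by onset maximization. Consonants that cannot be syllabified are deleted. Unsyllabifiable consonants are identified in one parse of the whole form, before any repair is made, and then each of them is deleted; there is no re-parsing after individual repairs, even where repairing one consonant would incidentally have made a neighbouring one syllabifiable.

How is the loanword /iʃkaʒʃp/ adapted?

ika

The consonants /ʃ/, /ʒ/, /ʃ/, /p/ cannot be parsed into a legal (C)V(N) syllable (only a nasal (/m/, /n/, or /ŋ/) is licensed in coda position; onsets are limited to one consonant).
Deletion applies to /ʃ/, /ʒ/, /ʃ/, /p/.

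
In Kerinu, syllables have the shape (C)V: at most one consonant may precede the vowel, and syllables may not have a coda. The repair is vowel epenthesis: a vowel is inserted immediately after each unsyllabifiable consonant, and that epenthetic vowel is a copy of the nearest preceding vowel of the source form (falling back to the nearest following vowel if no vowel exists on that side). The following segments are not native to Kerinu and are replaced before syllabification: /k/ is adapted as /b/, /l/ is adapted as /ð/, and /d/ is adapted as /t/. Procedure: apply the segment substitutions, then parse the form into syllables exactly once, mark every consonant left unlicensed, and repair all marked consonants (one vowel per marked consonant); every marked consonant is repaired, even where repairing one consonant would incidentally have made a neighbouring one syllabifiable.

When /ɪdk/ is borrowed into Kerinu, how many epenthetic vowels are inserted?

2

After substitution the input is /ɪtb/.
The unsyllabifiable consonants are /t/, /b/; each receives one epenthetic vowel.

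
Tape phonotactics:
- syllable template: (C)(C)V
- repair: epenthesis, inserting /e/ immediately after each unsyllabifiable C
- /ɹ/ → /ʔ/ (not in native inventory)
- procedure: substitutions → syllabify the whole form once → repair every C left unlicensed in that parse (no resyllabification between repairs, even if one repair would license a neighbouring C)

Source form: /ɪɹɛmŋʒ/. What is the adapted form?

ɪʔɛmeŋeʒe

Substitution: /ɹ/ → /ʔ/, giving /ɪʔɛmŋʒ/.
The consonants /m/, /ŋ/, /ʒ/ cannot be parsed into a legal (C)(C)V syllable (no codas are permitted; onsets may contain at most 2 consonants).
Each unlicensed consonant becomes the onset of a new syllable: /m/ → /me/, /ŋ/ → /ŋe/, /ʒ/ → /ʒe/.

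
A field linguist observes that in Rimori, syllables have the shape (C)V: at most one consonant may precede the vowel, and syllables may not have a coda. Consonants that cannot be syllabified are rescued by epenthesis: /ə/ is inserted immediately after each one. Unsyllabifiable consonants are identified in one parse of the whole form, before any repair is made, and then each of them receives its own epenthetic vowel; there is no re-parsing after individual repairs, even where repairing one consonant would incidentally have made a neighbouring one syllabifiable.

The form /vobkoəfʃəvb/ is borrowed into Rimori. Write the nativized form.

vobəkoəfəʃəvəbə

Syllabifying with onset maximization leaves /b/, /f/, /v/, /b/ stranded (no codas are permitted; onsets are limited to one consonant).
Epenthesis after each stranded consonant: /b/ → /bə/, /f/ → /fə/, /v/ → /və/, /b/ → /bə/.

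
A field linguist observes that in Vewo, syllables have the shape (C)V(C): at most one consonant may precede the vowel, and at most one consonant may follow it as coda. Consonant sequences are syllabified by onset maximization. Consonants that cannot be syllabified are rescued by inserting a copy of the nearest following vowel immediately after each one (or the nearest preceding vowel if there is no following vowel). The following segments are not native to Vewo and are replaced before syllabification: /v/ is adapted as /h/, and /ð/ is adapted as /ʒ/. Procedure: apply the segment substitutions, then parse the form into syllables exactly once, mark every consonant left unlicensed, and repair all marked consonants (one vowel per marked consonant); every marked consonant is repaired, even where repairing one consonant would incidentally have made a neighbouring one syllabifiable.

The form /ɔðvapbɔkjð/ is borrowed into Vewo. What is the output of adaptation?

ɔʒhapbɔkjɔʒɔ

Substitution: /ð/ → /ʒ/, /v/ → /h/, giving /ɔʒhapbɔkjʒ/.
Under (C)V(C), the unsyllabifiable consonants are /j/, /ʒ/ (at most one coda consonant is licensed; onsets are limited to one consonant).
Each unlicensed consonant becomes the onset of a new syllable: /j/ → /jɔ/, /ʒ/ → /ʒɔ/.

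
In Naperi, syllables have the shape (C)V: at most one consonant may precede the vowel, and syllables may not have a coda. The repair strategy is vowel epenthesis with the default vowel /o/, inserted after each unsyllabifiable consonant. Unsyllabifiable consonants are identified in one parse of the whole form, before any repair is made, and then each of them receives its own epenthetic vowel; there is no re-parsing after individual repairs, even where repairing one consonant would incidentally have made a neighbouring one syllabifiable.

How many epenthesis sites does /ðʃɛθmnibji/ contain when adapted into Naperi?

The unsyllabifiable consonants are /ð/, /θ/, /m/, /b/; each receives one epenthetic vowel.

4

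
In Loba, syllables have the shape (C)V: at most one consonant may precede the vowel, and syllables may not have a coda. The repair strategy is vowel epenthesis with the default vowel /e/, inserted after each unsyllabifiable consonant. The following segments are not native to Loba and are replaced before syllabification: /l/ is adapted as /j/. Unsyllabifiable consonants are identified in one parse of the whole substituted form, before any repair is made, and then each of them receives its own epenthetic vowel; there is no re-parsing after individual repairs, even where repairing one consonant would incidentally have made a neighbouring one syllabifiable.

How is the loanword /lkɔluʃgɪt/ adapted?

Substitution: /l/ → /j/, giving /jkɔjuʃgɪt/.
Syllabifying with onset maximization leaves /j/, /ʃ/, /t/ stranded (no codas are permitted; onsets are limited to one consonant).
Each unlicensed consonant becomes the onset of a new syllable: /j/ → /je/, /ʃ/ → /ʃe/, /t/ → /te/.

jekɔjuʃegɪte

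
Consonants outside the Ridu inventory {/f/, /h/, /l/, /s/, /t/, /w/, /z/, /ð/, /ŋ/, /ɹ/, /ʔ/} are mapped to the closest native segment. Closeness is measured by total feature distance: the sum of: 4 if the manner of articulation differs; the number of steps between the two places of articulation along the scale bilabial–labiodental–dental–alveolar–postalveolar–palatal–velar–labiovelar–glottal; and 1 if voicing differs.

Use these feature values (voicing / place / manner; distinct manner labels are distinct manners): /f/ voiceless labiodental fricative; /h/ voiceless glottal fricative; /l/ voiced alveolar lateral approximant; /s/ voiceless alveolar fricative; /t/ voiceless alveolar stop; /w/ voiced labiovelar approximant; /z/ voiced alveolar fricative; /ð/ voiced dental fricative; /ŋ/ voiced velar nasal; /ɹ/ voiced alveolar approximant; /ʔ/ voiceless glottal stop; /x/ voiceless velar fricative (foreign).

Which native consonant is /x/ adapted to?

/h/ is closest: same manner (fricative), place distance 2 (velar→glottal), same voicing; total 2. Next closest is /s/ at distance 3.

h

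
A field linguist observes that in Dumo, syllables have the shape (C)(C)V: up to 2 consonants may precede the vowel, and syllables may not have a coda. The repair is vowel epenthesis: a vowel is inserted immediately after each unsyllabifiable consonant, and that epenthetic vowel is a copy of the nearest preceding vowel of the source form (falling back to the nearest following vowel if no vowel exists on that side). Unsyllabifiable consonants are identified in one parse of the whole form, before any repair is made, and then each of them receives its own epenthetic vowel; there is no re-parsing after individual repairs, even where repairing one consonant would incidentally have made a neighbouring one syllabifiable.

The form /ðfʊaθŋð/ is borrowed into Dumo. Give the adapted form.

ðfʊaθaŋaða

The consonants /θ/, /ŋ/, /ð/ cannot be parsed into a legal (C)(C)V syllable (no codas are permitted; onsets may contain at most 2 consonants).
Each unlicensed consonant becomes the onset of a new syllable: /θ/ → /θa/, /ŋ/ → /ŋa/, /ð/ → /ða/.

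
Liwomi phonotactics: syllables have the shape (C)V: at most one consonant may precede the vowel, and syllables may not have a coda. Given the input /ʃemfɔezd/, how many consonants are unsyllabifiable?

3

Syllabifying with onset maximization leaves /m/, /z/, /d/ stranded (no codas are permitted; onsets are limited to one consonant).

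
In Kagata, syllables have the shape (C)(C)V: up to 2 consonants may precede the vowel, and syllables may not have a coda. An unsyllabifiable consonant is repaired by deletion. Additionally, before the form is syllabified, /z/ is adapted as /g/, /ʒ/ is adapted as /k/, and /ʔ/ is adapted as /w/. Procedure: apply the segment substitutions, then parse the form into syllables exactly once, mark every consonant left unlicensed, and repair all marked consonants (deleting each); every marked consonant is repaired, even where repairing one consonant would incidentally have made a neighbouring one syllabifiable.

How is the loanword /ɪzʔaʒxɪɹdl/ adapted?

Substitution: /z/ → /g/, /ʔ/ → /w/, /ʒ/ → /k/, giving /ɪgwakxɪɹdl/.
Under (C)(C)V, the unsyllabifiable consonants are /ɹ/, /d/, /l/ (no codas are permitted; onsets may contain at most 2 consonants).
Each unlicensed consonant is deleted: /ɹ/, /d/, /l/.

ɪgwakxɪ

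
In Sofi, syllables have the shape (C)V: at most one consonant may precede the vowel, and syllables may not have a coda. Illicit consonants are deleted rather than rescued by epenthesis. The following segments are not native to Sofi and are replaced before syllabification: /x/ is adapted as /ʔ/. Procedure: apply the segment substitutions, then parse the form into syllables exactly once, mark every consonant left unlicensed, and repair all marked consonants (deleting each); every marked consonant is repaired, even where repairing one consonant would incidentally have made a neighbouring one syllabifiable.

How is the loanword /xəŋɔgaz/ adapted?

Substitution: /x/ → /ʔ/, giving /ʔəŋɔgaz/.
The consonants /z/ cannot be parsed into a legal (C)V syllable (no codas are permitted; onsets are limited to one consonant).
Deleting the stranded consonants removes /z/.

ʔəŋɔga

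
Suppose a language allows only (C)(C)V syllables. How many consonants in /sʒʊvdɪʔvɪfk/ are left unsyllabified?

Syllabifying with onset maximization leaves /f/, /k/ stranded (no codas are permitted; onsets may contain at most 2 consonants).

2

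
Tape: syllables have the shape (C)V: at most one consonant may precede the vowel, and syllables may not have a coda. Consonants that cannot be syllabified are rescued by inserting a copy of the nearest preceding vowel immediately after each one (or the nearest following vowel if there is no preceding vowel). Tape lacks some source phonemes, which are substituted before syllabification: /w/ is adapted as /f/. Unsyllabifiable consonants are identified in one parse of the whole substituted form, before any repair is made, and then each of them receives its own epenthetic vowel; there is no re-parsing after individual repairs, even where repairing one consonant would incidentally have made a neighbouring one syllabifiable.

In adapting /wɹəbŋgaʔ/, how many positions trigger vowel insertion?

4

After substitution the input is /fɹəbŋgaʔ/.
The unsyllabifiable consonants are /f/, /b/, /ŋ/, /ʔ/; each receives one epenthetic vowel.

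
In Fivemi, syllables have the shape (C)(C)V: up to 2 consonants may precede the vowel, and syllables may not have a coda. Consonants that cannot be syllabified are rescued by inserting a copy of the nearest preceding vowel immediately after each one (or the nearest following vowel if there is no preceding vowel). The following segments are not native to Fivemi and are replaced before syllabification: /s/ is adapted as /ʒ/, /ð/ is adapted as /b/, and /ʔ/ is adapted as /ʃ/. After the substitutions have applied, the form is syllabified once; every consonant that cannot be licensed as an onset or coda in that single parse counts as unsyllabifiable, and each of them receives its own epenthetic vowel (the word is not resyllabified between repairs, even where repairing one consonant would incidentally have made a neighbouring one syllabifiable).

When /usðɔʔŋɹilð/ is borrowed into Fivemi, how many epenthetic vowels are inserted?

3

After substitution the input is /uʒbɔʃŋɹilb/.
The unsyllabifiable consonants are /ʃ/, /l/, /b/; each receives one epenthetic vowel.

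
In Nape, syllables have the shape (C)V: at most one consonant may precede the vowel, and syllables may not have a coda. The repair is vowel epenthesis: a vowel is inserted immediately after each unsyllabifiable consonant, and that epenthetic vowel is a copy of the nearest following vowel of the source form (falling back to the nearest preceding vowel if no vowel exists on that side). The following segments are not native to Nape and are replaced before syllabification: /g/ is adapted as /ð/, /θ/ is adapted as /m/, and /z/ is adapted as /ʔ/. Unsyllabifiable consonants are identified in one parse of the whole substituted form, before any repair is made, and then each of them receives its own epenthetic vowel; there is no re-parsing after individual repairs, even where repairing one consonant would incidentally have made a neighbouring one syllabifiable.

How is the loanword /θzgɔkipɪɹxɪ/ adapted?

Substitution: /θ/ → /m/, /z/ → /ʔ/, /g/ → /ð/, giving /mʔðɔkipɪɹxɪ/.
Syllabifying with onset maximization leaves /m/, /ʔ/, /ɹ/ stranded (no codas are permitted; onsets are limited to one consonant).
Epenthesis after each stranded consonant: /m/ → /mɔ/, /ʔ/ → /ʔɔ/, /ɹ/ → /ɹɪ/.

mɔʔɔðɔkipɪɹɪxɪ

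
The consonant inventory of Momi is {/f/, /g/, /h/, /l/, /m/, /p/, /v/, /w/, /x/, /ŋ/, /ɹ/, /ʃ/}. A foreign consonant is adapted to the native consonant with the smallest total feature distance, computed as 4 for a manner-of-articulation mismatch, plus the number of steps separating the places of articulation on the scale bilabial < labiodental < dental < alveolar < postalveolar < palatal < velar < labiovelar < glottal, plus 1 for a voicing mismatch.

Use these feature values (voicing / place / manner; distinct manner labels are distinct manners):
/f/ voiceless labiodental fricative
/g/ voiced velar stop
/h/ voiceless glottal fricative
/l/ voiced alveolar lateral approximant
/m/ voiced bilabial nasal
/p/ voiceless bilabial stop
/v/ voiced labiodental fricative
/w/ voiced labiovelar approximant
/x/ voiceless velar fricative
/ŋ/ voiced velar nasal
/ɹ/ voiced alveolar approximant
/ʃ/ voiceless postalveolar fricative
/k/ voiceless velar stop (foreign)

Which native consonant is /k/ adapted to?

g

/g/ is closest: same manner (stop), place distance 0 (velar→velar), voicing differs (+1); total 1. Next closest is /x/ at distance 4.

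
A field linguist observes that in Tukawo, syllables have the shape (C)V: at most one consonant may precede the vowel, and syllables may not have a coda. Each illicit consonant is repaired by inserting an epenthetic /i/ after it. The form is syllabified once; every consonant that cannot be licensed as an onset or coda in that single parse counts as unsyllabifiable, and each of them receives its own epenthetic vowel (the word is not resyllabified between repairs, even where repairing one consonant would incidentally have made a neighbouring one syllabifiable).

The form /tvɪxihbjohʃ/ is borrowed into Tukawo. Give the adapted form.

The consonants /t/, /h/, /b/, /h/, /ʃ/ cannot be parsed into a legal (C)V syllable (no codas are permitted; onsets are limited to one consonant).
Epenthesis after each stranded consonant: /t/ → /ti/, /h/ → /hi/, /b/ → /bi/, /h/ → /hi/, /ʃ/ → /ʃi/.

tivɪxihibijohiʃi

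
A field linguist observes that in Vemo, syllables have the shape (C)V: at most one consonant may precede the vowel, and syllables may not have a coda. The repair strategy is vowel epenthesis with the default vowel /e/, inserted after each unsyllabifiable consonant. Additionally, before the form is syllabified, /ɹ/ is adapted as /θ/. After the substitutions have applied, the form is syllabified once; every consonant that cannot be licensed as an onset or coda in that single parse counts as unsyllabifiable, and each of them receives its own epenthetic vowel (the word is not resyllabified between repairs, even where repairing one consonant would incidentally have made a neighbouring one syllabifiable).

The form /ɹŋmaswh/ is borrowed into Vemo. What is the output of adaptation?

θeŋemasewehe

Substitution: /ɹ/ → /θ/, giving /θŋmaswh/.
The consonants /θ/, /ŋ/, /s/, /w/, /h/ cannot be parsed into a legal (C)V syllable (no codas are permitted; onsets are limited to one consonant).
Each unlicensed consonant becomes the onset of a new syllable: /θ/ → /θe/, /ŋ/ → /ŋe/, /s/ → /se/, /w/ → /we/, /h/ → /he/.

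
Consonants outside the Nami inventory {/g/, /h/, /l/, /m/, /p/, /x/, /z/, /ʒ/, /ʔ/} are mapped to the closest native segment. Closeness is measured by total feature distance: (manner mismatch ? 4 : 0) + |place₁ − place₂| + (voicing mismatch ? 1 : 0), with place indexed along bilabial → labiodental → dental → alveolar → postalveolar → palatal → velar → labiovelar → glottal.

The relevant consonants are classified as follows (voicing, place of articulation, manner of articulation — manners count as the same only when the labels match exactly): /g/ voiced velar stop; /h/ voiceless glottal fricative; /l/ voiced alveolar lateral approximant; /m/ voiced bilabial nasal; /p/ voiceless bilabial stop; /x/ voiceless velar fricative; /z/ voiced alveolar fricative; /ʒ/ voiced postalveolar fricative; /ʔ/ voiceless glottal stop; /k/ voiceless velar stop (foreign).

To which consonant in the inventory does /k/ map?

g

/g/ is closest: same manner (stop), place distance 0 (velar→velar), voicing differs (+1); total 1. Next closest is /ʔ/ at distance 2.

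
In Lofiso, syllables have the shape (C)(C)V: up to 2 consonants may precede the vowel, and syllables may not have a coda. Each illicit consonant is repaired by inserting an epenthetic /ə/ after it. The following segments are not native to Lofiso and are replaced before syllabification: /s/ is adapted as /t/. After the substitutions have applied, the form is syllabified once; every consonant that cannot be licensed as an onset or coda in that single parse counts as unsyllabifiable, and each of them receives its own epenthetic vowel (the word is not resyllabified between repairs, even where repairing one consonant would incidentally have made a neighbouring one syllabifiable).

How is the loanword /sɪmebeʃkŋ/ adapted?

Substitution: /s/ → /t/, giving /tɪmebeʃkŋ/.
Syllabifying with onset maximization leaves /ʃ/, /k/, /ŋ/ stranded (no codas are permitted; onsets may contain at most 2 consonants).
Inserting the epenthetic vowel yields /ʃ/ → /ʃə/, /k/ → /kə/, /ŋ/ → /ŋə/.

tɪmebeʃəkəŋə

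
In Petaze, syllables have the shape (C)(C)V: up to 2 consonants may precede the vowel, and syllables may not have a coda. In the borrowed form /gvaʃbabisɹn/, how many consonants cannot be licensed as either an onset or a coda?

3

Under (C)(C)V, the unsyllabifiable consonants are /s/, /ɹ/, /n/ (no codas are permitted; onsets may contain at most 2 consonants).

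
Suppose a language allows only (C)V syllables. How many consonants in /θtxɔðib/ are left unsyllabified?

Under (C)V, the unsyllabifiable consonants are /θ/, /t/, /b/ (no codas are permitted; onsets are limited to one consonant).

3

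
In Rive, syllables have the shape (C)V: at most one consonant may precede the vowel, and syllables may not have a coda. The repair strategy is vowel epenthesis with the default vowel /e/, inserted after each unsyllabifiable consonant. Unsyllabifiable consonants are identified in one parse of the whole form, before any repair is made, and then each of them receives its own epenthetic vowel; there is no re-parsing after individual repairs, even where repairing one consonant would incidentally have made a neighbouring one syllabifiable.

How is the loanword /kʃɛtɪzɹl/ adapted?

keʃɛtɪzeɹele

Syllabifying with onset maximization leaves /k/, /z/, /ɹ/, /l/ stranded (no codas are permitted; onsets are limited to one consonant).
Epenthesis after each stranded consonant: /k/ → /ke/, /z/ → /ze/, /ɹ/ → /ɹe/, /l/ → /le/.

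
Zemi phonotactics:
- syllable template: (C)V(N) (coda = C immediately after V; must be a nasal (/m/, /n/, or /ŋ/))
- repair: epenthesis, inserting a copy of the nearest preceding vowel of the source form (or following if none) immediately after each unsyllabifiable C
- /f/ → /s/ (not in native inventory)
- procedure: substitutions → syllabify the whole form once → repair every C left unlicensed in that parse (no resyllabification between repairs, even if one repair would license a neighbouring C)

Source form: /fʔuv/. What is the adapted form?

Substitution: /f/ → /s/, giving /sʔuv/.
Under (C)V(N), the unsyllabifiable consonants are /s/, /v/ (only a nasal (/m/, /n/, or /ŋ/) is licensed in coda position; onsets are limited to one consonant).
Inserting the epenthetic vowel yields /s/ → /su/, /v/ → /vu/.

suʔuvu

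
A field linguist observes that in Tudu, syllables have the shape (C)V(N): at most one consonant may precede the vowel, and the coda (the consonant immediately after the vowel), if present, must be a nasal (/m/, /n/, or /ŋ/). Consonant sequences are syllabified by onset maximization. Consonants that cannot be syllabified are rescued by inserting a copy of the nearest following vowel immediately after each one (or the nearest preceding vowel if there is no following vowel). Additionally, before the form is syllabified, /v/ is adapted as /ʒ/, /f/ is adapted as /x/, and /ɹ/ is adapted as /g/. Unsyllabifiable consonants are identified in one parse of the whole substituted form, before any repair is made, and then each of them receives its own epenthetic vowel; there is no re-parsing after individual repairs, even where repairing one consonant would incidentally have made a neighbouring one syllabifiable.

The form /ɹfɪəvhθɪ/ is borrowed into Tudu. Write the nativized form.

gɪxɪəʒɪhɪθɪ

Substitution: /ɹ/ → /g/, /f/ → /x/, /v/ → /ʒ/, giving /gxɪəʒhθɪ/.
The consonants /g/, /ʒ/, /h/ cannot be parsed into a legal (C)V(N) syllable (only a nasal (/m/, /n/, or /ŋ/) is licensed in coda position; onsets are limited to one consonant).
Inserting the epenthetic vowel yields /g/ → /gɪ/, /ʒ/ → /ʒɪ/, /h/ → /hɪ/.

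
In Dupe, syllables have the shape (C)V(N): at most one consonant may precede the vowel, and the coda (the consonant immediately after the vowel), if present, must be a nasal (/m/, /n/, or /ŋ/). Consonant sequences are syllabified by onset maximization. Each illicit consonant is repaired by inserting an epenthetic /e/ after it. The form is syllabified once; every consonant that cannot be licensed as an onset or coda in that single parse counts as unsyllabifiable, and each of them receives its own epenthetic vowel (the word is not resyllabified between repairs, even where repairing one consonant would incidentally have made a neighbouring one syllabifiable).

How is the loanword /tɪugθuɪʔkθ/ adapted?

tɪugeθuɪʔekeθe

The consonants /g/, /ʔ/, /k/, /θ/ cannot be parsed into a legal (C)V(N) syllable (only a nasal (/m/, /n/, or /ŋ/) is licensed in coda position; onsets are limited to one consonant).
Inserting the epenthetic vowel yields /g/ → /ge/, /ʔ/ → /ʔe/, /k/ → /ke/, /θ/ → /θe/.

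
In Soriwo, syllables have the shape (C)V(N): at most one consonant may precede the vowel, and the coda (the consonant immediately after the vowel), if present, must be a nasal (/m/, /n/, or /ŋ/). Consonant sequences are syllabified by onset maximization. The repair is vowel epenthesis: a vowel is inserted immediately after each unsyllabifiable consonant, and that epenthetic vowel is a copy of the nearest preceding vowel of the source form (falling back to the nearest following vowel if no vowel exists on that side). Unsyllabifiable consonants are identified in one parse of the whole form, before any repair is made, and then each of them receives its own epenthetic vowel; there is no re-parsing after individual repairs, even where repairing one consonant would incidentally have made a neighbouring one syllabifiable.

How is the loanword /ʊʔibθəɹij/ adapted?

ʊʔibiθəɹiji

Under (C)V(N), the unsyllabifiable consonants are /b/, /j/ (only a nasal (/m/, /n/, or /ŋ/) is licensed in coda position; onsets are limited to one consonant).
Epenthesis after each stranded consonant: /b/ → /bi/, /j/ → /ji/.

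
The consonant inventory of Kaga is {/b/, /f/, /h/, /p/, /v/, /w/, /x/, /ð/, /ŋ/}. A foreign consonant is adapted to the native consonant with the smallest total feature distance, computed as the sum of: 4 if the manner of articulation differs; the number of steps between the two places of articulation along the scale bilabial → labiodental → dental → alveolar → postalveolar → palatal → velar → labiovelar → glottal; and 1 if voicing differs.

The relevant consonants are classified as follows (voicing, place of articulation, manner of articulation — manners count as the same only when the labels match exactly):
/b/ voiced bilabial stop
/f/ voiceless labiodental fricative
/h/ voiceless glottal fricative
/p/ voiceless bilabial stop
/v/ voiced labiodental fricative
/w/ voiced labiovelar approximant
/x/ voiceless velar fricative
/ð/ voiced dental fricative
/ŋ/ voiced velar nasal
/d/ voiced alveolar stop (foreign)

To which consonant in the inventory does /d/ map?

b

/b/ is closest: same manner (stop), place distance 3 (alveolar→bilabial), same voicing; total 3. Next closest is /p/ at distance 4.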